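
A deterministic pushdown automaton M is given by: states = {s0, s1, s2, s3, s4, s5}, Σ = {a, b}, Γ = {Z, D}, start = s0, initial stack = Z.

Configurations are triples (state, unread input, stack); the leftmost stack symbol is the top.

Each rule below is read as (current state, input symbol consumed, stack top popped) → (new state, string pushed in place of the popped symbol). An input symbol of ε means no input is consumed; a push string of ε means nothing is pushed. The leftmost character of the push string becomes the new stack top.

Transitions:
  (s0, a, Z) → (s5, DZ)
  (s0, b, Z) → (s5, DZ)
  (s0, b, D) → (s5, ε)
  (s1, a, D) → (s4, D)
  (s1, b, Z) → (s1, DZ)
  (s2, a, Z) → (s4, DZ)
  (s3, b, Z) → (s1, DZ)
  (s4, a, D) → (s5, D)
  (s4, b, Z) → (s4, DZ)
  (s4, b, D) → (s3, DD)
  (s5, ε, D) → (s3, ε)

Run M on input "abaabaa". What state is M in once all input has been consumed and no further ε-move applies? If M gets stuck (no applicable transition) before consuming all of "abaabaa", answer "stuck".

s3

(s0, abaabaa, Z) ⊢ (s5, baabaa, DZ) ⊢ (s3, baabaa, Z) ⊢ (s1, aabaa, DZ) ⊢ (s4, abaa, DZ) ⊢ (s5, baa, DZ) ⊢ (s3, baa, Z) ⊢ (s1, aa, DZ) ⊢ (s4, a, DZ) ⊢ (s5, ε, DZ) ⊢ (s3, ε, Z)
All input consumed; M is in state s3.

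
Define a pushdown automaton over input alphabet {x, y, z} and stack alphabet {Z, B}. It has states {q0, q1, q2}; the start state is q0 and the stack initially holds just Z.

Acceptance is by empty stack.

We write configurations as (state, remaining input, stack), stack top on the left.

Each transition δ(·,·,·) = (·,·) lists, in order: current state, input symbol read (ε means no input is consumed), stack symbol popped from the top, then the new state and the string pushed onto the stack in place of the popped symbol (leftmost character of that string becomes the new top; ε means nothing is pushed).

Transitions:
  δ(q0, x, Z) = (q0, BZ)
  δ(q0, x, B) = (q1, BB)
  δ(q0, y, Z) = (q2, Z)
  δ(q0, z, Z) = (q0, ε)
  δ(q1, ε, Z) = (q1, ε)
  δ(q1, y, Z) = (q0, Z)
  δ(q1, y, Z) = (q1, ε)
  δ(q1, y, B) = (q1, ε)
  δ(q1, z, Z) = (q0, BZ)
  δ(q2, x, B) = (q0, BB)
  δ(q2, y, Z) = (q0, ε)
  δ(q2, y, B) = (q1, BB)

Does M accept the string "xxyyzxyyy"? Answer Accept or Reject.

Accept

One accepting computation: (q0, xxyyzxyyy, Z) ⊢ (q0, xyyzxyyy, BZ) ⊢ (q1, yyzxyyy, BBZ) ⊢ (q1, yzxyyy, BZ) ⊢ (q1, zxyyy, Z) ⊢ (q0, xyyy, BZ) ⊢ (q1, yyy, BBZ) ⊢ (q1, yy, BZ) ⊢ (q1, y, Z) ⊢ (q1, ε, ε)
All input consumed and the stack is empty.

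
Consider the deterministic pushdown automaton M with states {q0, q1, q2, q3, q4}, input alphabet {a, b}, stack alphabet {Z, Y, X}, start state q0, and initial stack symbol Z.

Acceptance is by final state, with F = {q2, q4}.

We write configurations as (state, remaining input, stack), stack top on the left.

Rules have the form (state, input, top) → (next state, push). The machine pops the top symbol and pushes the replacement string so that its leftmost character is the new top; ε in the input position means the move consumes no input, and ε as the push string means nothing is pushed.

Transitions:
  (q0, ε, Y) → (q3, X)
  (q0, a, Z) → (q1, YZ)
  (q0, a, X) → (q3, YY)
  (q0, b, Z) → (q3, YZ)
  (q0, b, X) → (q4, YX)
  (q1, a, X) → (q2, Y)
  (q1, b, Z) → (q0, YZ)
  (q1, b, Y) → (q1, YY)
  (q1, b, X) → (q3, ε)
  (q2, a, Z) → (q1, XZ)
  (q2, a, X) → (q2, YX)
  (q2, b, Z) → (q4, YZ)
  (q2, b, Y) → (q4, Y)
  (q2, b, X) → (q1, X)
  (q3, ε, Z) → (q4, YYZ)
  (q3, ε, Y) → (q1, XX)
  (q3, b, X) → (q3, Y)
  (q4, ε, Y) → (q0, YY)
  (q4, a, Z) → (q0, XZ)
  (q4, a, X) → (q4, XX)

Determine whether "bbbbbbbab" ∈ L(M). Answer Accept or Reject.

(q0, bbbbbbbab, Z) ⊢ (q3, bbbbbbab, YZ) ⊢ (q1, bbbbbbab, XXZ) ⊢ (q3, bbbbbab, XZ) ⊢ (q3, bbbbab, YZ) ⊢ (q1, bbbbab, XXZ) ⊢ (q3, bbbab, XZ) ⊢ (q3, bbab, YZ) ⊢ (q1, bbab, XXZ) ⊢ (q3, bab, XZ) ⊢ (q3, ab, YZ) ⊢ (q1, ab, XXZ) ⊢ (q2, b, YXZ) ⊢ (q4, ε, YXZ)
All input consumed; state q4 ∈ F.

Accept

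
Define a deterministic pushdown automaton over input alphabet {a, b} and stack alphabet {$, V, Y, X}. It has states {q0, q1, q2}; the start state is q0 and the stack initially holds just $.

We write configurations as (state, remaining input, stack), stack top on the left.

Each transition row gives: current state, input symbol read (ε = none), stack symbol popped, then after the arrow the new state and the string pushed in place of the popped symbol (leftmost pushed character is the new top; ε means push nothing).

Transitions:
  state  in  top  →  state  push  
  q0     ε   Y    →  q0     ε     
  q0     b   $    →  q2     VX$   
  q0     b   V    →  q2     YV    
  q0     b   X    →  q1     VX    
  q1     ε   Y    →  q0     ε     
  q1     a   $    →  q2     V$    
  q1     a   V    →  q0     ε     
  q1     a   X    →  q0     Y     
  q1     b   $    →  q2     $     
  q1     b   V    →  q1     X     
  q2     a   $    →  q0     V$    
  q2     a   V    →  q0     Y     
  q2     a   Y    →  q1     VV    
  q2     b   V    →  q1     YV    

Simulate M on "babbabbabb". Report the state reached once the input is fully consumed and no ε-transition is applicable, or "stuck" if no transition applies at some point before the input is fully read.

q1

(q0, babbabbabb, $)
  read b, top $: go to q2, push VX$ → (q2, abbabbabb, VX$)
  read a, top V: go to q0, push Y → (q0, bbabbabb, YX$)
  ε-move, top Y: go to q0, push ε → (q0, bbabbabb, X$)
  read b, top X: go to q1, push VX → (q1, babbabb, VX$)
  read b, top V: go to q1, push X → (q1, abbabb, XX$)
  read a, top X: go to q0, push Y → (q0, bbabb, YX$)
  ε-move, top Y: go to q0, push ε → (q0, bbabb, X$)
  read b, top X: go to q1, push VX → (q1, babb, VX$)
  read b, top V: go to q1, push X → (q1, abb, XX$)
  read a, top X: go to q0, push Y → (q0, bb, YX$)
  ε-move, top Y: go to q0, push ε → (q0, bb, X$)
  read b, top X: go to q1, push VX → (q1, b, VX$)
  read b, top V: go to q1, push X → (q1, ε, XX$)
All input consumed; M is in state q1.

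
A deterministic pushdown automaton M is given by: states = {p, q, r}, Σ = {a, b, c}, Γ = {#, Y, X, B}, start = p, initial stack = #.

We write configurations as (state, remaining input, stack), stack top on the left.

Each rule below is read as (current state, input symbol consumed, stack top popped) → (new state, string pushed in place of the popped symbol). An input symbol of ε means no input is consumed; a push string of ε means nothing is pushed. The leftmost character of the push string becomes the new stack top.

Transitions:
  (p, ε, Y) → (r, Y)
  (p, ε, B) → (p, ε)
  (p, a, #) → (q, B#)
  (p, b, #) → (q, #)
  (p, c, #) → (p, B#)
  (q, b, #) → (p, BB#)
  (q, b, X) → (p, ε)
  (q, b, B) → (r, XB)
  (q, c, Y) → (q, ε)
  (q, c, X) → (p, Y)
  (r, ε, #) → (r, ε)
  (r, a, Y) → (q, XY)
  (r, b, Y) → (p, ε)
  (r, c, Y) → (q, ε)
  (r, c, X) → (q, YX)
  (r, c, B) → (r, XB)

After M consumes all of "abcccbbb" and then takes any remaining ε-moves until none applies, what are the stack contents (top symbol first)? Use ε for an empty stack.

(p, abcccbbb, #) ⊢ (q, bcccbbb, B#) ⊢ (r, cccbbb, XB#) ⊢ (q, ccbbb, YXB#) ⊢ (q, cbbb, XB#) ⊢ (p, bbb, YB#) ⊢ (r, bbb, YB#) ⊢ (p, bb, B#) ⊢ (p, bb, #) ⊢ (q, b, #) ⊢ (p, ε, BB#) ⊢ (p, ε, B#) ⊢ (p, ε, #)
All input consumed in state p with stack #.

#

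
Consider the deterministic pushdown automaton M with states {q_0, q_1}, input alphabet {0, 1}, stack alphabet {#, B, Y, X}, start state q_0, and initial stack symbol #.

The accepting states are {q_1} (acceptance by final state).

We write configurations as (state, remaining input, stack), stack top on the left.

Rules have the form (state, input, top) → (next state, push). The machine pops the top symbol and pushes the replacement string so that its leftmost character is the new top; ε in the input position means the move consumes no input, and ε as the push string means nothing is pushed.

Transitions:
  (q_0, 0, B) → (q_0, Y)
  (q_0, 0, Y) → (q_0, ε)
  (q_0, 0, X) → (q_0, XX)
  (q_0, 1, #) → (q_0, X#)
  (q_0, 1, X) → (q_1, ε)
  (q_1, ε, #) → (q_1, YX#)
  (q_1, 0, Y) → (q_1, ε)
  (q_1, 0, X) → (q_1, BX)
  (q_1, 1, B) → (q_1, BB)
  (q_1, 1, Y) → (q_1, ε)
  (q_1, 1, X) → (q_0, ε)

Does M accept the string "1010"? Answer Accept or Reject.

(q_0, 1010, #)
  read 1, top #: go to q_0, push X# → (q_0, 010, X#)
  read 0, top X: go to q_0, push XX → (q_0, 10, XX#)
  read 1, top X: go to q_1, push ε → (q_1, 0, X#)
  read 0, top X: go to q_1, push BX → (q_1, ε, BX#)
All input consumed; state q_1 ∈ F.

Accept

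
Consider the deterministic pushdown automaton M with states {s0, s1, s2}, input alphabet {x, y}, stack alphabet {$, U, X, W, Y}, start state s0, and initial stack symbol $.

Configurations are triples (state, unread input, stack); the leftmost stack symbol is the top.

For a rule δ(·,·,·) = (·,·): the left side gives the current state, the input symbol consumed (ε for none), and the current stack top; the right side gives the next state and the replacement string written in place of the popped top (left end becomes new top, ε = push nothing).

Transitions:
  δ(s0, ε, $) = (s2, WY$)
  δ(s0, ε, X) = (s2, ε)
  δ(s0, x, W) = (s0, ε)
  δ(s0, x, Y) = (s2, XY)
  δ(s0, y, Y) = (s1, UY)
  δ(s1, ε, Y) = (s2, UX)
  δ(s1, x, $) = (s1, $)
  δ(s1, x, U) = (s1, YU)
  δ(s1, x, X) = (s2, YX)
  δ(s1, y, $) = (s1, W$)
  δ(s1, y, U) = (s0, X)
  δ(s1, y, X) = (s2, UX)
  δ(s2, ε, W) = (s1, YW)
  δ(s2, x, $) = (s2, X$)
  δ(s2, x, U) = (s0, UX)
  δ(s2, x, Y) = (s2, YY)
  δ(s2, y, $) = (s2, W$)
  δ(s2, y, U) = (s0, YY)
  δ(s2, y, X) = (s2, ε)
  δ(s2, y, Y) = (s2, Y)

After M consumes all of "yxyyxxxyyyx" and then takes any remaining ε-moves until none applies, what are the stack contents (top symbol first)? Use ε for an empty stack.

(s0, yxyyxxxyyyx, $)
  ε-move, top $: go to s2, push WY$ → (s2, yxyyxxxyyyx, WY$)
  ε-move, top W: go to s1, push YW → (s1, yxyyxxxyyyx, YWY$)
  ε-move, top Y: go to s2, push UX → (s2, yxyyxxxyyyx, UXWY$)
  read y, top U: go to s0, push YY → (s0, xyyxxxyyyx, YYXWY$)
  read x, top Y: go to s2, push XY → (s2, yyxxxyyyx, XYYXWY$)
  read y, top X: go to s2, push ε → (s2, yxxxyyyx, YYXWY$)
  read y, top Y: go to s2, push Y → (s2, xxxyyyx, YYXWY$)
  read x, top Y: go to s2, push YY → (s2, xxyyyx, YYYXWY$)
  read x, top Y: go to s2, push YY → (s2, xyyyx, YYYYXWY$)
  read x, top Y: go to s2, push YY → (s2, yyyx, YYYYYXWY$)
  read y, top Y: go to s2, push Y → (s2, yyx, YYYYYXWY$)
  read y, top Y: go to s2, push Y → (s2, yx, YYYYYXWY$)
  read y, top Y: go to s2, push Y → (s2, x, YYYYYXWY$)
  read x, top Y: go to s2, push YY → (s2, ε, YYYYYYXWY$)
All input consumed in state s2 with stack YYYYYYXWY$.

YYYYYYXWY$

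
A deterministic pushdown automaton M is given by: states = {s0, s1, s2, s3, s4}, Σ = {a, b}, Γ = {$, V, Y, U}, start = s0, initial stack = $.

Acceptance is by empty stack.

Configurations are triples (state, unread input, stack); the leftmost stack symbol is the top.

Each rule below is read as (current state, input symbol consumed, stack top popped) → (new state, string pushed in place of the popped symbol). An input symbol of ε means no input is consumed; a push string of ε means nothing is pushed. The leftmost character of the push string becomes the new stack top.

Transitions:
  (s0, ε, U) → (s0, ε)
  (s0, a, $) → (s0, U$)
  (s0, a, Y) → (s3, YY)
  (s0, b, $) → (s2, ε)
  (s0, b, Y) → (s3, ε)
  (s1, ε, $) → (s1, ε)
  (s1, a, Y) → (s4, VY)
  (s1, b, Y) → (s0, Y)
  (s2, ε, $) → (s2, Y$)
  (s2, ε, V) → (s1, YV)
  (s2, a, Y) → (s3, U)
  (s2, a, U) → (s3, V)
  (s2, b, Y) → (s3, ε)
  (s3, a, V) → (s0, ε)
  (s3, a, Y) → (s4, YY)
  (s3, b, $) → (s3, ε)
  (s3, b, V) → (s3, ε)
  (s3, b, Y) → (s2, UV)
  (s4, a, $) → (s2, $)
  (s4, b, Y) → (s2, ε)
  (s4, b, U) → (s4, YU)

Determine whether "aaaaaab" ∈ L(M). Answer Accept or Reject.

Accept

(s0, aaaaaab, $)
  read a, top $: go to s0, push U$ → (s0, aaaaab, U$)
  ε-move, top U: go to s0, push ε → (s0, aaaaab, $)
  read a, top $: go to s0, push U$ → (s0, aaaab, U$)
  ε-move, top U: go to s0, push ε → (s0, aaaab, $)
  read a, top $: go to s0, push U$ → (s0, aaab, U$)
  ε-move, top U: go to s0, push ε → (s0, aaab, $)
  read a, top $: go to s0, push U$ → (s0, aab, U$)
  ε-move, top U: go to s0, push ε → (s0, aab, $)
  read a, top $: go to s0, push U$ → (s0, ab, U$)
  ε-move, top U: go to s0, push ε → (s0, ab, $)
  read a, top $: go to s0, push U$ → (s0, b, U$)
  ε-move, top U: go to s0, push ε → (s0, b, $)
  read b, top $: go to s2, push ε → (s2, ε, ε)
All input consumed and the stack is empty.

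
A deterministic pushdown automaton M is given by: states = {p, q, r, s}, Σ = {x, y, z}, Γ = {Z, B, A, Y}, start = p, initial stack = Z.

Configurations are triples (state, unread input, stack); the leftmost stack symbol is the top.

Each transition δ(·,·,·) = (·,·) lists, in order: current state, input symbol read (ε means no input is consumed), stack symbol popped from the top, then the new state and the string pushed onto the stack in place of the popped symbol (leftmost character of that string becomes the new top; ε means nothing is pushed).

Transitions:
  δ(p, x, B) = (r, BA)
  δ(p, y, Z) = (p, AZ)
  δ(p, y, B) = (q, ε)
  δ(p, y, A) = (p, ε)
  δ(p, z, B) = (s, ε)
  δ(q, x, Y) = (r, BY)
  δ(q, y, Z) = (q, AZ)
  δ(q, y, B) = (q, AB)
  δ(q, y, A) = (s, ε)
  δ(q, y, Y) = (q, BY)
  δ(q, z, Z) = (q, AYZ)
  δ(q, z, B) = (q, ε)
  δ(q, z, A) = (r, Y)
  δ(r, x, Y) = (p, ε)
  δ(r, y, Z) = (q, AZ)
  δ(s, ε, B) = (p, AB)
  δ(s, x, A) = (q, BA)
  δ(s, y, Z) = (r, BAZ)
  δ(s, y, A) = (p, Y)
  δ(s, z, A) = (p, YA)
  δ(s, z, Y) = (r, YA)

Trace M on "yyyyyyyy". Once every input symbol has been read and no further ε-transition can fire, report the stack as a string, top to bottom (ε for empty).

Z

(p, yyyyyyyy, Z) ⊢ (p, yyyyyyy, AZ) ⊢ (p, yyyyyy, Z) ⊢ (p, yyyyy, AZ) ⊢ (p, yyyy, Z) ⊢ (p, yyy, AZ) ⊢ (p, yy, Z) ⊢ (p, y, AZ) ⊢ (p, ε, Z)
All input consumed in state p with stack Z.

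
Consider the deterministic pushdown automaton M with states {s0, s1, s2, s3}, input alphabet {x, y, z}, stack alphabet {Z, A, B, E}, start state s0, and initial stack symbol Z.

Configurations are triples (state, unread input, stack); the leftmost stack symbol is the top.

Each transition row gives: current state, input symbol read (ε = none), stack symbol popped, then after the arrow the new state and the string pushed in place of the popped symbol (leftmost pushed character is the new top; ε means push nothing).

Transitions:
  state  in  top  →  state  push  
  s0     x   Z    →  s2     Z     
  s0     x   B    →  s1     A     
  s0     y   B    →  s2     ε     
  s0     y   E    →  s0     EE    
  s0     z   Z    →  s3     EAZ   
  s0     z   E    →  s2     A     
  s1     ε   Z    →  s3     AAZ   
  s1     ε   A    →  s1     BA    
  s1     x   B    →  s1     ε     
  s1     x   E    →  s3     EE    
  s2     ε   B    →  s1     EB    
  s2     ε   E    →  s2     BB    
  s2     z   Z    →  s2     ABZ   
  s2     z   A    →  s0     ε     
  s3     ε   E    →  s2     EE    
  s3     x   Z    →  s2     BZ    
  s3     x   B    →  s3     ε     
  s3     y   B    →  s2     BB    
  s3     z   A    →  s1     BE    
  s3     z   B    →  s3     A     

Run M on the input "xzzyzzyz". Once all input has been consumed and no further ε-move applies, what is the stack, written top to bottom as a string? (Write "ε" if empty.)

ABZ

(s0, xzzyzzyz, Z) ⊢ (s2, zzyzzyz, Z) ⊢ (s2, zyzzyz, ABZ) ⊢ (s0, yzzyz, BZ) ⊢ (s2, zzyz, Z) ⊢ (s2, zyz, ABZ) ⊢ (s0, yz, BZ) ⊢ (s2, z, Z) ⊢ (s2, ε, ABZ)
All input consumed in state s2 with stack ABZ.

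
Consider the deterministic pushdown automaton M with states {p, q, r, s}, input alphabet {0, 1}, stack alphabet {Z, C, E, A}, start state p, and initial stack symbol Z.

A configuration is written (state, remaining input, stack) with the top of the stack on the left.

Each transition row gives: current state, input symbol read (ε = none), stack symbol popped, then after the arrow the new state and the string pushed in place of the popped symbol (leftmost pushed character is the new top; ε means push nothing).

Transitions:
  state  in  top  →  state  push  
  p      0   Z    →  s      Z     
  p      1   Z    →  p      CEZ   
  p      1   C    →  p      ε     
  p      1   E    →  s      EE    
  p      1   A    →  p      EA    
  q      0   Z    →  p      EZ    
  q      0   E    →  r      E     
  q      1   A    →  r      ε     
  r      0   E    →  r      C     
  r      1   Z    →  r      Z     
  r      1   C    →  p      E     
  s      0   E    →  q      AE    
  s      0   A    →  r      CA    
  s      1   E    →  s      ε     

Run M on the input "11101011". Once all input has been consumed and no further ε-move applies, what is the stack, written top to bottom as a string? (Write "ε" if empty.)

EEEZ

(p, 11101011, Z)
  read 1, top Z: go to p, push CEZ → (p, 1101011, CEZ)
  read 1, top C: go to p, push ε → (p, 101011, EZ)
  read 1, top E: go to s, push EE → (s, 01011, EEZ)
  read 0, top E: go to q, push AE → (q, 1011, AEEZ)
  read 1, top A: go to r, push ε → (r, 011, EEZ)
  read 0, top E: go to r, push C → (r, 11, CEZ)
  read 1, top C: go to p, push E → (p, 1, EEZ)
  read 1, top E: go to s, push EE → (s, ε, EEEZ)
All input consumed in state s with stack EEEZ.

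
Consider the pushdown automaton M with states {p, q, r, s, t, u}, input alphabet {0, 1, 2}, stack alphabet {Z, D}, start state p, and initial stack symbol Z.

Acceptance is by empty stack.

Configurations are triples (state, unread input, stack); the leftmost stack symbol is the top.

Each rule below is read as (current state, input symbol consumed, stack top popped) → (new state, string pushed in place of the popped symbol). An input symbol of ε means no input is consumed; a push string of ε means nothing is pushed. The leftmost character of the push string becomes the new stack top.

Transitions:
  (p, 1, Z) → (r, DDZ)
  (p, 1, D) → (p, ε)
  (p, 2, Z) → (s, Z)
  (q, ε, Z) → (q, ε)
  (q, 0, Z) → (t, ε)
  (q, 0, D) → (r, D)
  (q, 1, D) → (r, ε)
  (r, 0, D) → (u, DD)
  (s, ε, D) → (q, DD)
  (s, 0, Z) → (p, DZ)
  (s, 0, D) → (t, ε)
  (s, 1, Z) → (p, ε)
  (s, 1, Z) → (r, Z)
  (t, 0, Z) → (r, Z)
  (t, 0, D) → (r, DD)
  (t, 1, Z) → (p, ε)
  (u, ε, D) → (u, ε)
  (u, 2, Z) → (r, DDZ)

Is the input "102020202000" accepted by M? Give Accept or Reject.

No computation consumes all input and empties the stack.

Reject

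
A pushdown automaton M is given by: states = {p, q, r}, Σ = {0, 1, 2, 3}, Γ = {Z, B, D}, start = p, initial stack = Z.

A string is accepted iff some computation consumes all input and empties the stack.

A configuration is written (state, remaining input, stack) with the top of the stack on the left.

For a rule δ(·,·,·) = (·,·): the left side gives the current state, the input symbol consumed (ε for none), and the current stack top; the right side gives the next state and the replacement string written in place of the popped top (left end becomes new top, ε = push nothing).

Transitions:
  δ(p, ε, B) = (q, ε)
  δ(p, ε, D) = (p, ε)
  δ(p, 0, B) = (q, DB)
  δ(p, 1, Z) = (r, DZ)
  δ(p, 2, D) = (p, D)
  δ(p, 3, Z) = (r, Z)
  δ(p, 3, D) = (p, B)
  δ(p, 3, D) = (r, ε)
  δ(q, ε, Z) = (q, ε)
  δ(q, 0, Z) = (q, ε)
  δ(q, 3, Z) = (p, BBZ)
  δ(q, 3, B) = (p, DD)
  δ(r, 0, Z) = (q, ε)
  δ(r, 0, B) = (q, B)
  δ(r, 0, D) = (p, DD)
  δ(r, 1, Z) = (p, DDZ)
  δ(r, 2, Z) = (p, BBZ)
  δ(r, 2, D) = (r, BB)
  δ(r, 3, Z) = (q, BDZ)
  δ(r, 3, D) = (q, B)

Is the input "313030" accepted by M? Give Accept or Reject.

One accepting computation: (p, 313030, Z) ⊢ (r, 13030, Z) ⊢ (p, 3030, DDZ) ⊢ (r, 030, DZ) ⊢ (p, 30, DDZ) ⊢ (p, 30, DZ) ⊢ (r, 0, Z) ⊢ (q, ε, ε)
All input consumed and the stack is empty.

Accept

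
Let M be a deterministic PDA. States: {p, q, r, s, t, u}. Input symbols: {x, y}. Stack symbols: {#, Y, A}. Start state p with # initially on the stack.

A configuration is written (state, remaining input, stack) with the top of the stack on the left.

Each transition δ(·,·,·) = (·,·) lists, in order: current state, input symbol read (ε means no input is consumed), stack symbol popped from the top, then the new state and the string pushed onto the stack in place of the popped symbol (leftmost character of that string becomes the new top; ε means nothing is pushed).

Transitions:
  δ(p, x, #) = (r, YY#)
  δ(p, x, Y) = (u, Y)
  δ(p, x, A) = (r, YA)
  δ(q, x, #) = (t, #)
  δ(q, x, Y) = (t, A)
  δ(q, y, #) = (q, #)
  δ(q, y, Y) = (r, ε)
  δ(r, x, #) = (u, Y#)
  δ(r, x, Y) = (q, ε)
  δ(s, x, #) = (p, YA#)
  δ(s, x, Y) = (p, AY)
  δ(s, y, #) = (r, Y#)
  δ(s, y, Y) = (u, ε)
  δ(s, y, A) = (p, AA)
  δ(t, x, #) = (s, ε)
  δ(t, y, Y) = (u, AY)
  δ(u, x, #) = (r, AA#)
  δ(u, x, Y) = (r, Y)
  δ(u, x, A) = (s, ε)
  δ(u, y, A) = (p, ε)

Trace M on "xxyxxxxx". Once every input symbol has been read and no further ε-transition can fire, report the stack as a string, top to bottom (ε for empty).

ε

(p, xxyxxxxx, #) ⊢ (r, xyxxxxx, YY#) ⊢ (q, yxxxxx, Y#) ⊢ (r, xxxxx, #) ⊢ (u, xxxx, Y#) ⊢ (r, xxx, Y#) ⊢ (q, xx, #) ⊢ (t, x, #) ⊢ (s, ε, ε)
All input consumed in state s with stack ε.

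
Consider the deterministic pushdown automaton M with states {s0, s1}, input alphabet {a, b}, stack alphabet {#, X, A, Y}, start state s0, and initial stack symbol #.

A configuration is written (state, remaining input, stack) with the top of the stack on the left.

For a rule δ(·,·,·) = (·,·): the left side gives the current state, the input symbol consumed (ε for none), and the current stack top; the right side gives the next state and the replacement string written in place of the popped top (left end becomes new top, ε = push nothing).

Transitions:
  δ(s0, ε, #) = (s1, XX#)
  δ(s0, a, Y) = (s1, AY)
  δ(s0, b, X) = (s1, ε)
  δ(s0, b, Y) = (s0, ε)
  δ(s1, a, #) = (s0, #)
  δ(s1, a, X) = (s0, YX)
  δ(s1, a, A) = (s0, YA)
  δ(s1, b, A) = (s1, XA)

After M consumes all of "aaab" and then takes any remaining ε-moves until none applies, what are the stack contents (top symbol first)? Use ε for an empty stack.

(s0, aaab, #)
  ε-move, top #: go to s1, push XX# → (s1, aaab, XX#)
  read a, top X: go to s0, push YX → (s0, aab, YXX#)
  read a, top Y: go to s1, push AY → (s1, ab, AYXX#)
  read a, top A: go to s0, push YA → (s0, b, YAYXX#)
  read b, top Y: go to s0, push ε → (s0, ε, AYXX#)
All input consumed in state s0 with stack AYXX#.

AYXX#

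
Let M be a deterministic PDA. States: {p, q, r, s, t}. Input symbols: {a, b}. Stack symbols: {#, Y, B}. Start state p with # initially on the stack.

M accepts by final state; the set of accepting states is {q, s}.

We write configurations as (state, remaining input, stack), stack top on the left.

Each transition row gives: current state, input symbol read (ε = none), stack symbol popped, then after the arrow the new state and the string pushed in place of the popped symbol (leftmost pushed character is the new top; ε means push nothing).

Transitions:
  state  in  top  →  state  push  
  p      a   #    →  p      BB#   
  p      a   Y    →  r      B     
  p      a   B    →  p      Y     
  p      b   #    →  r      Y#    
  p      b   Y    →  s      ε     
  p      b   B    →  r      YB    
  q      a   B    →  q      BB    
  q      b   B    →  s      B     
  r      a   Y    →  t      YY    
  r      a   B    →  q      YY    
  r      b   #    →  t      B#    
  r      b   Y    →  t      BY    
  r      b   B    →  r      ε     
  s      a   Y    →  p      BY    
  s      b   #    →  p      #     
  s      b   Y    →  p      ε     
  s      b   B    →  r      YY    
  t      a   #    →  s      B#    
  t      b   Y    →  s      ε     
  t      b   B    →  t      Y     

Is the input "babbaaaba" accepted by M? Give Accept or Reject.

Accept

(p, babbaaaba, #) ⊢ (r, abbaaaba, Y#) ⊢ (t, bbaaaba, YY#) ⊢ (s, baaaba, Y#) ⊢ (p, aaaba, #) ⊢ (p, aaba, BB#) ⊢ (p, aba, YB#) ⊢ (r, ba, BB#) ⊢ (r, a, B#) ⊢ (q, ε, YY#)
All input consumed; state q ∈ F.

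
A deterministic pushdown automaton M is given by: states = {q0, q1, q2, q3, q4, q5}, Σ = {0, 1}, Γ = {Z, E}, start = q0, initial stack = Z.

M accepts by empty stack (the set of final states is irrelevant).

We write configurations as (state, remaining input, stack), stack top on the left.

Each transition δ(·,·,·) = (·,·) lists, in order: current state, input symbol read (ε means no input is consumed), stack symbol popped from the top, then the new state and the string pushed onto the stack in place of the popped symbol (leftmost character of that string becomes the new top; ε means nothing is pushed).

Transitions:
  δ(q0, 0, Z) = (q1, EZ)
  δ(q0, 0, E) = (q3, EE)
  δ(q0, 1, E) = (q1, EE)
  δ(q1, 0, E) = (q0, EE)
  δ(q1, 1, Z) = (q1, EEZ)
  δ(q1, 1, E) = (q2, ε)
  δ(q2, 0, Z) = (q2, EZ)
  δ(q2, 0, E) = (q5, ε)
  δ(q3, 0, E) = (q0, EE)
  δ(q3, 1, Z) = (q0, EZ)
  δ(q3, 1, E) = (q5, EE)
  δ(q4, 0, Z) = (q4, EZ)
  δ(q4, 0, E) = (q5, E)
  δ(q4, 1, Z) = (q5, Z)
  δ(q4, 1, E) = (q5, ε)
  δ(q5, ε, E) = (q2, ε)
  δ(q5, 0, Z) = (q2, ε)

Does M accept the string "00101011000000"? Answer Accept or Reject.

(q0, 00101011000000, Z)
  read 0, top Z: go to q1, push EZ → (q1, 0101011000000, EZ)
  read 0, top E: go to q0, push EE → (q0, 101011000000, EEZ)
  read 1, top E: go to q1, push EE → (q1, 01011000000, EEEZ)
  read 0, top E: go to q0, push EE → (q0, 1011000000, EEEEZ)
  read 1, top E: go to q1, push EE → (q1, 011000000, EEEEEZ)
  read 0, top E: go to q0, push EE → (q0, 11000000, EEEEEEZ)
  read 1, top E: go to q1, push EE → (q1, 1000000, EEEEEEEZ)
  read 1, top E: go to q2, push ε → (q2, 000000, EEEEEEZ)
  read 0, top E: go to q5, push ε → (q5, 00000, EEEEEZ)
  ε-move, top E: go to q2, push ε → (q2, 00000, EEEEZ)
  read 0, top E: go to q5, push ε → (q5, 0000, EEEZ)
  ε-move, top E: go to q2, push ε → (q2, 0000, EEZ)
  read 0, top E: go to q5, push ε → (q5, 000, EZ)
  ε-move, top E: go to q2, push ε → (q2, 000, Z)
  read 0, top Z: go to q2, push EZ → (q2, 00, EZ)
  read 0, top E: go to q5, push ε → (q5, 0, Z)
  read 0, top Z: go to q2, push ε → (q2, ε, ε)
All input consumed and the stack is empty.

Accept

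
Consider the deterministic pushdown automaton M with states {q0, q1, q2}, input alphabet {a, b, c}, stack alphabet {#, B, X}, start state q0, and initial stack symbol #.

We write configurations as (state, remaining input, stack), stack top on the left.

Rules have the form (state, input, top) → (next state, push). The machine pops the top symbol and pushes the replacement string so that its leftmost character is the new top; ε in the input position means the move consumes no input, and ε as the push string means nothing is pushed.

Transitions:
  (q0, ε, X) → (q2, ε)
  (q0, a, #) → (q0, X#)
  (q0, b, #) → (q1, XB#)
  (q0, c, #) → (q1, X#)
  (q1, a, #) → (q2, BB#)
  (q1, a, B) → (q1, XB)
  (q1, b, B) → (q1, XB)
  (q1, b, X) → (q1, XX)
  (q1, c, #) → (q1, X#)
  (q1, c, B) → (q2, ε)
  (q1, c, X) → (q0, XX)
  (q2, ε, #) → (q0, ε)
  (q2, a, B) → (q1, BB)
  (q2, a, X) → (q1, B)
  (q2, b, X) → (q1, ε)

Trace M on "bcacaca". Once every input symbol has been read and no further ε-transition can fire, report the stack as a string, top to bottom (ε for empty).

(q0, bcacaca, #)
  read b, top #: go to q1, push XB# → (q1, cacaca, XB#)
  read c, top X: go to q0, push XX → (q0, acaca, XXB#)
  ε-move, top X: go to q2, push ε → (q2, acaca, XB#)
  read a, top X: go to q1, push B → (q1, caca, BB#)
  read c, top B: go to q2, push ε → (q2, aca, B#)
  read a, top B: go to q1, push BB → (q1, ca, BB#)
  read c, top B: go to q2, push ε → (q2, a, B#)
  read a, top B: go to q1, push BB → (q1, ε, BB#)
All input consumed in state q1 with stack BB#.

BB#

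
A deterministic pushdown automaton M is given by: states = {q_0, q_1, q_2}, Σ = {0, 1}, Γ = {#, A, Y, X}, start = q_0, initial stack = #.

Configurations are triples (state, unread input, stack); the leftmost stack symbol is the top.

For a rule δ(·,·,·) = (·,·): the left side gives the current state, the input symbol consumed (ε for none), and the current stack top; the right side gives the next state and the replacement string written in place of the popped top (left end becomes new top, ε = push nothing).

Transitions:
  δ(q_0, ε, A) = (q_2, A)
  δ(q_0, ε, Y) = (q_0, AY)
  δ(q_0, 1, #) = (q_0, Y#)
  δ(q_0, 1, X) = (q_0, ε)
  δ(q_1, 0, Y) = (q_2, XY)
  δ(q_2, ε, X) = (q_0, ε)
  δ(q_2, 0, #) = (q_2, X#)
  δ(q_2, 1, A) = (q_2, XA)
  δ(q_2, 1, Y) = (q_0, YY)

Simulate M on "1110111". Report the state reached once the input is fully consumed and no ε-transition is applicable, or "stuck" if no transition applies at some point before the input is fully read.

(q_0, 1110111, #) ⊢ (q_0, 110111, Y#) ⊢ (q_0, 110111, AY#) ⊢ (q_2, 110111, AY#) ⊢ (q_2, 10111, XAY#) ⊢ (q_0, 10111, AY#) ⊢ (q_2, 10111, AY#) ⊢ (q_2, 0111, XAY#) ⊢ (q_0, 0111, AY#) ⊢ (q_2, 0111, AY#)
No transition for (q_2, 0, top A); M blocks with input 0111 remaining.

stuck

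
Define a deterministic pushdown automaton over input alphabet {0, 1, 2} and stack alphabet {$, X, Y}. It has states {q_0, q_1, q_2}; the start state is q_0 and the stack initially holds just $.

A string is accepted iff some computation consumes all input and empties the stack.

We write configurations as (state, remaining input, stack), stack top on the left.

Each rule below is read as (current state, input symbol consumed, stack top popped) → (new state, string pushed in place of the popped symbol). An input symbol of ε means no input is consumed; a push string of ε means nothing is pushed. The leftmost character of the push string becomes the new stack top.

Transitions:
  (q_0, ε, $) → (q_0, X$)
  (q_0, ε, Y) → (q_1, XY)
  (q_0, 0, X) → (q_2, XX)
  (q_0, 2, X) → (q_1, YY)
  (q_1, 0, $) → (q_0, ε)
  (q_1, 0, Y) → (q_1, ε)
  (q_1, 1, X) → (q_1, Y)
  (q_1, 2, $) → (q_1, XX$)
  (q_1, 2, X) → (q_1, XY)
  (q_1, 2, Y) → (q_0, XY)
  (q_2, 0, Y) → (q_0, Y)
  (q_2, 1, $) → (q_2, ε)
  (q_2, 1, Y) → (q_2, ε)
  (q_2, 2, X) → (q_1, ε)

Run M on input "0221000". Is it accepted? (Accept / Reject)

(q_0, 0221000, $)
  ε-move, top $: go to q_0, push X$ → (q_0, 0221000, X$)
  read 0, top X: go to q_2, push XX → (q_2, 221000, XX$)
  read 2, top X: go to q_1, push ε → (q_1, 21000, X$)
  read 2, top X: go to q_1, push XY → (q_1, 1000, XY$)
  read 1, top X: go to q_1, push Y → (q_1, 000, YY$)
  read 0, top Y: go to q_1, push ε → (q_1, 00, Y$)
  read 0, top Y: go to q_1, push ε → (q_1, 0, $)
  read 0, top $: go to q_0, push ε → (q_0, ε, ε)
All input consumed and the stack is empty.

Accept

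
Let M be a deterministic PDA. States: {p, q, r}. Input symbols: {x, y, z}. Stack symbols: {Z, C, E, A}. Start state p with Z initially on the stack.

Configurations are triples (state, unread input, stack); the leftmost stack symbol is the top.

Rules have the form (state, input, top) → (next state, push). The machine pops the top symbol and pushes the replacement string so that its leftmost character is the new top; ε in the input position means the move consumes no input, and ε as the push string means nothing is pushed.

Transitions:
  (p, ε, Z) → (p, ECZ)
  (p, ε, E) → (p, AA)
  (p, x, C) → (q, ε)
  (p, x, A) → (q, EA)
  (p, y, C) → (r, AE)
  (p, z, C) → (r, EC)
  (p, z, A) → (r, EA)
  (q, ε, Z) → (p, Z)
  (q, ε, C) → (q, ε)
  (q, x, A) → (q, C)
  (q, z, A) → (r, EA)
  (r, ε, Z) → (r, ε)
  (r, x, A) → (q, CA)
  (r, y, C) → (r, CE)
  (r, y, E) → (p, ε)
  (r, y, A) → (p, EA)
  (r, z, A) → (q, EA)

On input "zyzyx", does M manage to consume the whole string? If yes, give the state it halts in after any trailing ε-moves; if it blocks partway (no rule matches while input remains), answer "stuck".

(p, zyzyx, Z)
  ε-move, top Z: go to p, push ECZ → (p, zyzyx, ECZ)
  ε-move, top E: go to p, push AA → (p, zyzyx, AACZ)
  read z, top A: go to r, push EA → (r, yzyx, EAACZ)
  read y, top E: go to p, push ε → (p, zyx, AACZ)
  read z, top A: go to r, push EA → (r, yx, EAACZ)
  read y, top E: go to p, push ε → (p, x, AACZ)
  read x, top A: go to q, push EA → (q, ε, EAACZ)
All input consumed; M is in state q.

q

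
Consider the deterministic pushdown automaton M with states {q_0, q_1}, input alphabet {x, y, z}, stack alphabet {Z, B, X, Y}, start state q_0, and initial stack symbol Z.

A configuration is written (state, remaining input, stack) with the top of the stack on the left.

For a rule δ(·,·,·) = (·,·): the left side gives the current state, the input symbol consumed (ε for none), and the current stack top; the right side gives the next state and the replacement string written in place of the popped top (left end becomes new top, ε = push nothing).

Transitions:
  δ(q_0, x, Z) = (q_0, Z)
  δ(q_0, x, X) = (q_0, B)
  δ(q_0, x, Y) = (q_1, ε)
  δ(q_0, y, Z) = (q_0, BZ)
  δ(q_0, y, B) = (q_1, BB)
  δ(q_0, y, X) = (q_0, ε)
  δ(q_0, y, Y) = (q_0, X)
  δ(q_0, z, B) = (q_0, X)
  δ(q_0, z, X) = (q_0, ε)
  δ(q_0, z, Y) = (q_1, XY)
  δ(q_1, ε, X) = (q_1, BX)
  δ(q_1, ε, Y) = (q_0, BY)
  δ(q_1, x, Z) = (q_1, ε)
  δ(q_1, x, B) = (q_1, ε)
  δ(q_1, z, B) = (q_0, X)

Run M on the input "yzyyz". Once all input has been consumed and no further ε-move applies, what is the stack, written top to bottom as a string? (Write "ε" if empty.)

XZ

(q_0, yzyyz, Z) ⊢ (q_0, zyyz, BZ) ⊢ (q_0, yyz, XZ) ⊢ (q_0, yz, Z) ⊢ (q_0, z, BZ) ⊢ (q_0, ε, XZ)
All input consumed in state q_0 with stack XZ.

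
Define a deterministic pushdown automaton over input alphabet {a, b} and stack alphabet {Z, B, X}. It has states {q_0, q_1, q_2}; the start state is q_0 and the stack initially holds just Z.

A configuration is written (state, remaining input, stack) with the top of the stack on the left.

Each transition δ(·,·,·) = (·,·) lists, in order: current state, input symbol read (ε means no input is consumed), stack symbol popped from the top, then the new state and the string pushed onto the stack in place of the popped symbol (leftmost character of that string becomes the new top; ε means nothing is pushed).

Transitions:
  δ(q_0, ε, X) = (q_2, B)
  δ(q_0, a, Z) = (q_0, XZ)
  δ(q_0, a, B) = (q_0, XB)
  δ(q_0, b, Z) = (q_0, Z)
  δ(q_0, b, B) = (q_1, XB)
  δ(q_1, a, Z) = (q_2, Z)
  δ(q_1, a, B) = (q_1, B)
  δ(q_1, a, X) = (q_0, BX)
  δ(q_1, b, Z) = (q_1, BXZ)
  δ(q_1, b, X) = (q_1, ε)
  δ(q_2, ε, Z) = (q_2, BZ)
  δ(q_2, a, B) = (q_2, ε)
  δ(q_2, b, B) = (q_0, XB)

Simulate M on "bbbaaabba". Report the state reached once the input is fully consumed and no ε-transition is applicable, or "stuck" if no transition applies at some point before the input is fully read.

q_2

(q_0, bbbaaabba, Z)
  read b, top Z: go to q_0, push Z → (q_0, bbaaabba, Z)
  read b, top Z: go to q_0, push Z → (q_0, baaabba, Z)
  read b, top Z: go to q_0, push Z → (q_0, aaabba, Z)
  read a, top Z: go to q_0, push XZ → (q_0, aabba, XZ)
  ε-move, top X: go to q_2, push B → (q_2, aabba, BZ)
  read a, top B: go to q_2, push ε → (q_2, abba, Z)
  ε-move, top Z: go to q_2, push BZ → (q_2, abba, BZ)
  read a, top B: go to q_2, push ε → (q_2, bba, Z)
  ε-move, top Z: go to q_2, push BZ → (q_2, bba, BZ)
  read b, top B: go to q_0, push XB → (q_0, ba, XBZ)
  ε-move, top X: go to q_2, push B → (q_2, ba, BBZ)
  read b, top B: go to q_0, push XB → (q_0, a, XBBZ)
  ε-move, top X: go to q_2, push B → (q_2, a, BBBZ)
  read a, top B: go to q_2, push ε → (q_2, ε, BBZ)
All input consumed; M is in state q_2.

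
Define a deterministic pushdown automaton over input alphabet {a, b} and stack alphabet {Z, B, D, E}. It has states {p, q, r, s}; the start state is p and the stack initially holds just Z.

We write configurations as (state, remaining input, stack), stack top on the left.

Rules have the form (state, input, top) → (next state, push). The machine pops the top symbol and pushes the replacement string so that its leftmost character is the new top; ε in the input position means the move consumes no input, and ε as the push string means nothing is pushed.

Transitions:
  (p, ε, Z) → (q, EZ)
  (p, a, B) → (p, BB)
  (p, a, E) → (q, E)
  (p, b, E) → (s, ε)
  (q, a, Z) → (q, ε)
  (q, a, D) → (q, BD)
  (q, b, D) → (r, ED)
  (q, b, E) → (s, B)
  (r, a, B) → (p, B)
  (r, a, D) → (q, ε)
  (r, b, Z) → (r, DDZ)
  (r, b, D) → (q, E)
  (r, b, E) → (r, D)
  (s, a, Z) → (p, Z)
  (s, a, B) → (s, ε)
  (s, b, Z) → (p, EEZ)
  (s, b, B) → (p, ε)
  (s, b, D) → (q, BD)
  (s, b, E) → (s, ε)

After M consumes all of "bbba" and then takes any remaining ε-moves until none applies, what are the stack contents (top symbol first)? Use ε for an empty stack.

Z

(p, bbba, Z) ⊢ (q, bbba, EZ) ⊢ (s, bba, BZ) ⊢ (p, ba, Z) ⊢ (q, ba, EZ) ⊢ (s, a, BZ) ⊢ (s, ε, Z)
All input consumed in state s with stack Z.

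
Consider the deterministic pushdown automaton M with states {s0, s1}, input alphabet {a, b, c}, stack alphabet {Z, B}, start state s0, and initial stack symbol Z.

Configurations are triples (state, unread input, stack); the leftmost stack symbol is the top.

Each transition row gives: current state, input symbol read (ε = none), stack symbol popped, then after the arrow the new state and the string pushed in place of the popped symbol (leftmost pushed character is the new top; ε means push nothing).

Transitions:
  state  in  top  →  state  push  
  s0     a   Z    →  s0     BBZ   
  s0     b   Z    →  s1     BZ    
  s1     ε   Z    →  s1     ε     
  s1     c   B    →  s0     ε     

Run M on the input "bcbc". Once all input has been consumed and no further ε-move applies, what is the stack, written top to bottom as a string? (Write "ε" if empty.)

(s0, bcbc, Z) ⊢ (s1, cbc, BZ) ⊢ (s0, bc, Z) ⊢ (s1, c, BZ) ⊢ (s0, ε, Z)
All input consumed in state s0 with stack Z.

Z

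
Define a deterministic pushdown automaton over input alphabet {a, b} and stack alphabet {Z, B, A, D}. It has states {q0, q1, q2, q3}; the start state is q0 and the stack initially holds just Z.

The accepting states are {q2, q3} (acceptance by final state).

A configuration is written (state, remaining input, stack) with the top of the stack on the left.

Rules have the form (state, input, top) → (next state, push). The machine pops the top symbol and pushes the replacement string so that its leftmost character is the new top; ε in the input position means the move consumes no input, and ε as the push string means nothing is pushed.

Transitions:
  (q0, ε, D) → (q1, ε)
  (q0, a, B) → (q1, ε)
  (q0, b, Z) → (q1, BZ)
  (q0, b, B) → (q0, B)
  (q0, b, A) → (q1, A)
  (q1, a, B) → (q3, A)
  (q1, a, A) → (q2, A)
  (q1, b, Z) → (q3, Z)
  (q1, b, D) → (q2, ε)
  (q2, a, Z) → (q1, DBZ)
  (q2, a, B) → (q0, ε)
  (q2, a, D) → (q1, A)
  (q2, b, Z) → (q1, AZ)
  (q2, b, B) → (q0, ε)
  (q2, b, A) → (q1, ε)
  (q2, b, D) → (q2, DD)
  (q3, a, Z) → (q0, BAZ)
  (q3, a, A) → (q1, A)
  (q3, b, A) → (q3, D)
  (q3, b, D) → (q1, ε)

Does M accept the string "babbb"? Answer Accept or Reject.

Accept

(q0, babbb, Z) ⊢ (q1, abbb, BZ) ⊢ (q3, bbb, AZ) ⊢ (q3, bb, DZ) ⊢ (q1, b, Z) ⊢ (q3, ε, Z)
All input consumed; state q3 ∈ F.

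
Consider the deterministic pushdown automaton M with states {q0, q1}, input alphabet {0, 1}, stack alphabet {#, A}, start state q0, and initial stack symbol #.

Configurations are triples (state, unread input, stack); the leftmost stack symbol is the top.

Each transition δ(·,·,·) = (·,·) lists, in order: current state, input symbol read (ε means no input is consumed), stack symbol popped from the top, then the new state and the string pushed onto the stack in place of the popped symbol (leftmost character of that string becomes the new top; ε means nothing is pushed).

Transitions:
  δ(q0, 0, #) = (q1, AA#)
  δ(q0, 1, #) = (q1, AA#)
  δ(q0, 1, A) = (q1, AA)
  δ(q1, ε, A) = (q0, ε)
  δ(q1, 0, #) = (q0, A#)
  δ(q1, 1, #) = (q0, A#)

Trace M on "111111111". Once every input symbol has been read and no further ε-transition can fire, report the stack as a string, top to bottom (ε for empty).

(q0, 111111111, #)
  read 1, top #: go to q1, push AA# → (q1, 11111111, AA#)
  ε-move, top A: go to q0, push ε → (q0, 11111111, A#)
  read 1, top A: go to q1, push AA → (q1, 1111111, AA#)
  ε-move, top A: go to q0, push ε → (q0, 1111111, A#)
  read 1, top A: go to q1, push AA → (q1, 111111, AA#)
  ε-move, top A: go to q0, push ε → (q0, 111111, A#)
  read 1, top A: go to q1, push AA → (q1, 11111, AA#)
  ε-move, top A: go to q0, push ε → (q0, 11111, A#)
  read 1, top A: go to q1, push AA → (q1, 1111, AA#)
  ε-move, top A: go to q0, push ε → (q0, 1111, A#)
  read 1, top A: go to q1, push AA → (q1, 111, AA#)
  ε-move, top A: go to q0, push ε → (q0, 111, A#)
  read 1, top A: go to q1, push AA → (q1, 11, AA#)
  ε-move, top A: go to q0, push ε → (q0, 11, A#)
  read 1, top A: go to q1, push AA → (q1, 1, AA#)
  ε-move, top A: go to q0, push ε → (q0, 1, A#)
  read 1, top A: go to q1, push AA → (q1, ε, AA#)
  ε-move, top A: go to q0, push ε → (q0, ε, A#)
All input consumed in state q0 with stack A#.

A#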